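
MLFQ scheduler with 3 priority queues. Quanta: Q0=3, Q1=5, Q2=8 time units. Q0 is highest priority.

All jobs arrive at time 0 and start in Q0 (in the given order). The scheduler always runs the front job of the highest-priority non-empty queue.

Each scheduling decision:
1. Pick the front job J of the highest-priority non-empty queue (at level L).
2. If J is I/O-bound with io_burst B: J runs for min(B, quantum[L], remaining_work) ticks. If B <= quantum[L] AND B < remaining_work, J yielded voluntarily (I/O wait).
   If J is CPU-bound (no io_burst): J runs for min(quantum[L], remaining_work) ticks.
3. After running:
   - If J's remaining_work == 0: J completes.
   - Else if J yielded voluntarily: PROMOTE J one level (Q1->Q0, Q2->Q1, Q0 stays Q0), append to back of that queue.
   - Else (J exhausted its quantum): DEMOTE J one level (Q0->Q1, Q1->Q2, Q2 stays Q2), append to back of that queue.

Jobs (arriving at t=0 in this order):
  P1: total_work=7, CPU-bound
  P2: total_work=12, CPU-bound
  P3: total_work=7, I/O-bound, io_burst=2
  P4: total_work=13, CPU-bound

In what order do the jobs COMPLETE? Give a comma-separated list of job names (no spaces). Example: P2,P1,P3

Answer: P3,P1,P2,P4

Derivation:
t=0-3: P1@Q0 runs 3, rem=4, quantum used, demote→Q1. Q0=[P2,P3,P4] Q1=[P1] Q2=[]
t=3-6: P2@Q0 runs 3, rem=9, quantum used, demote→Q1. Q0=[P3,P4] Q1=[P1,P2] Q2=[]
t=6-8: P3@Q0 runs 2, rem=5, I/O yield, promote→Q0. Q0=[P4,P3] Q1=[P1,P2] Q2=[]
t=8-11: P4@Q0 runs 3, rem=10, quantum used, demote→Q1. Q0=[P3] Q1=[P1,P2,P4] Q2=[]
t=11-13: P3@Q0 runs 2, rem=3, I/O yield, promote→Q0. Q0=[P3] Q1=[P1,P2,P4] Q2=[]
t=13-15: P3@Q0 runs 2, rem=1, I/O yield, promote→Q0. Q0=[P3] Q1=[P1,P2,P4] Q2=[]
t=15-16: P3@Q0 runs 1, rem=0, completes. Q0=[] Q1=[P1,P2,P4] Q2=[]
t=16-20: P1@Q1 runs 4, rem=0, completes. Q0=[] Q1=[P2,P4] Q2=[]
t=20-25: P2@Q1 runs 5, rem=4, quantum used, demote→Q2. Q0=[] Q1=[P4] Q2=[P2]
t=25-30: P4@Q1 runs 5, rem=5, quantum used, demote→Q2. Q0=[] Q1=[] Q2=[P2,P4]
t=30-34: P2@Q2 runs 4, rem=0, completes. Q0=[] Q1=[] Q2=[P4]
t=34-39: P4@Q2 runs 5, rem=0, completes. Q0=[] Q1=[] Q2=[]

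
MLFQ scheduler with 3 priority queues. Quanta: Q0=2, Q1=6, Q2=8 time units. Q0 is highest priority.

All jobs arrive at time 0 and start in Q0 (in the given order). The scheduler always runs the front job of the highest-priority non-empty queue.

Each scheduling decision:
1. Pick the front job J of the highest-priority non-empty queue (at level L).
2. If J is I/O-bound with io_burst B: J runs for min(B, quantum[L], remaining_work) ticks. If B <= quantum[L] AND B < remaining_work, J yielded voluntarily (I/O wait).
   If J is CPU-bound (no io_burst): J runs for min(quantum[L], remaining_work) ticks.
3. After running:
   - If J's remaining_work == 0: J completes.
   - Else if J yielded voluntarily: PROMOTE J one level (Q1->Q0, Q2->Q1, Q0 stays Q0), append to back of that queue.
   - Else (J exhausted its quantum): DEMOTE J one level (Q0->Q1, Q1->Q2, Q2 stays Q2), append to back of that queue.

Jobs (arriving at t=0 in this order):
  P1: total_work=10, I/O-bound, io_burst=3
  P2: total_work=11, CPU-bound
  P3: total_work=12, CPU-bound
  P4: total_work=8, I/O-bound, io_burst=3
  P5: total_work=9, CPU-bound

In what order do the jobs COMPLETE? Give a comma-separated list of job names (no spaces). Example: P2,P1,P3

t=0-2: P1@Q0 runs 2, rem=8, quantum used, demote→Q1. Q0=[P2,P3,P4,P5] Q1=[P1] Q2=[]
t=2-4: P2@Q0 runs 2, rem=9, quantum used, demote→Q1. Q0=[P3,P4,P5] Q1=[P1,P2] Q2=[]
t=4-6: P3@Q0 runs 2, rem=10, quantum used, demote→Q1. Q0=[P4,P5] Q1=[P1,P2,P3] Q2=[]
t=6-8: P4@Q0 runs 2, rem=6, quantum used, demote→Q1. Q0=[P5] Q1=[P1,P2,P3,P4] Q2=[]
t=8-10: P5@Q0 runs 2, rem=7, quantum used, demote→Q1. Q0=[] Q1=[P1,P2,P3,P4,P5] Q2=[]
t=10-13: P1@Q1 runs 3, rem=5, I/O yield, promote→Q0. Q0=[P1] Q1=[P2,P3,P4,P5] Q2=[]
t=13-15: P1@Q0 runs 2, rem=3, quantum used, demote→Q1. Q0=[] Q1=[P2,P3,P4,P5,P1] Q2=[]
t=15-21: P2@Q1 runs 6, rem=3, quantum used, demote→Q2. Q0=[] Q1=[P3,P4,P5,P1] Q2=[P2]
t=21-27: P3@Q1 runs 6, rem=4, quantum used, demote→Q2. Q0=[] Q1=[P4,P5,P1] Q2=[P2,P3]
t=27-30: P4@Q1 runs 3, rem=3, I/O yield, promote→Q0. Q0=[P4] Q1=[P5,P1] Q2=[P2,P3]
t=30-32: P4@Q0 runs 2, rem=1, quantum used, demote→Q1. Q0=[] Q1=[P5,P1,P4] Q2=[P2,P3]
t=32-38: P5@Q1 runs 6, rem=1, quantum used, demote→Q2. Q0=[] Q1=[P1,P4] Q2=[P2,P3,P5]
t=38-41: P1@Q1 runs 3, rem=0, completes. Q0=[] Q1=[P4] Q2=[P2,P3,P5]
t=41-42: P4@Q1 runs 1, rem=0, completes. Q0=[] Q1=[] Q2=[P2,P3,P5]
t=42-45: P2@Q2 runs 3, rem=0, completes. Q0=[] Q1=[] Q2=[P3,P5]
t=45-49: P3@Q2 runs 4, rem=0, completes. Q0=[] Q1=[] Q2=[P5]
t=49-50: P5@Q2 runs 1, rem=0, completes. Q0=[] Q1=[] Q2=[]

Answer: P1,P4,P2,P3,P5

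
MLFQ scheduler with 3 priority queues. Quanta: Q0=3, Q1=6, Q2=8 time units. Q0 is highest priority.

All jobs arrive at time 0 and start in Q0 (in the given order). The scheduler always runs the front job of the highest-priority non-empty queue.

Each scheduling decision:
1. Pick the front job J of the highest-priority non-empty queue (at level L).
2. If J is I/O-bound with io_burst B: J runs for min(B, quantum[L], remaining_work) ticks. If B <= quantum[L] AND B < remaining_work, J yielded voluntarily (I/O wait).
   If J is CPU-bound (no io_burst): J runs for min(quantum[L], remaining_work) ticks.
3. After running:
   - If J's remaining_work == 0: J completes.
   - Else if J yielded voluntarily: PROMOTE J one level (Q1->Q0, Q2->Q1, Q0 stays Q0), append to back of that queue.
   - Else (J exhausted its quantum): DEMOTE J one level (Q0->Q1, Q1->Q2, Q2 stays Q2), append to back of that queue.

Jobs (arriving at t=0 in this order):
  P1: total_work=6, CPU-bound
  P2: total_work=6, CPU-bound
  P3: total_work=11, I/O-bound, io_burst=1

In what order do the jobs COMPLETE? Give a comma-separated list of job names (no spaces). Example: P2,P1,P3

Answer: P3,P1,P2

Derivation:
t=0-3: P1@Q0 runs 3, rem=3, quantum used, demote→Q1. Q0=[P2,P3] Q1=[P1] Q2=[]
t=3-6: P2@Q0 runs 3, rem=3, quantum used, demote→Q1. Q0=[P3] Q1=[P1,P2] Q2=[]
t=6-7: P3@Q0 runs 1, rem=10, I/O yield, promote→Q0. Q0=[P3] Q1=[P1,P2] Q2=[]
t=7-8: P3@Q0 runs 1, rem=9, I/O yield, promote→Q0. Q0=[P3] Q1=[P1,P2] Q2=[]
t=8-9: P3@Q0 runs 1, rem=8, I/O yield, promote→Q0. Q0=[P3] Q1=[P1,P2] Q2=[]
t=9-10: P3@Q0 runs 1, rem=7, I/O yield, promote→Q0. Q0=[P3] Q1=[P1,P2] Q2=[]
t=10-11: P3@Q0 runs 1, rem=6, I/O yield, promote→Q0. Q0=[P3] Q1=[P1,P2] Q2=[]
t=11-12: P3@Q0 runs 1, rem=5, I/O yield, promote→Q0. Q0=[P3] Q1=[P1,P2] Q2=[]
t=12-13: P3@Q0 runs 1, rem=4, I/O yield, promote→Q0. Q0=[P3] Q1=[P1,P2] Q2=[]
t=13-14: P3@Q0 runs 1, rem=3, I/O yield, promote→Q0. Q0=[P3] Q1=[P1,P2] Q2=[]
t=14-15: P3@Q0 runs 1, rem=2, I/O yield, promote→Q0. Q0=[P3] Q1=[P1,P2] Q2=[]
t=15-16: P3@Q0 runs 1, rem=1, I/O yield, promote→Q0. Q0=[P3] Q1=[P1,P2] Q2=[]
t=16-17: P3@Q0 runs 1, rem=0, completes. Q0=[] Q1=[P1,P2] Q2=[]
t=17-20: P1@Q1 runs 3, rem=0, completes. Q0=[] Q1=[P2] Q2=[]
t=20-23: P2@Q1 runs 3, rem=0, completes. Q0=[] Q1=[] Q2=[]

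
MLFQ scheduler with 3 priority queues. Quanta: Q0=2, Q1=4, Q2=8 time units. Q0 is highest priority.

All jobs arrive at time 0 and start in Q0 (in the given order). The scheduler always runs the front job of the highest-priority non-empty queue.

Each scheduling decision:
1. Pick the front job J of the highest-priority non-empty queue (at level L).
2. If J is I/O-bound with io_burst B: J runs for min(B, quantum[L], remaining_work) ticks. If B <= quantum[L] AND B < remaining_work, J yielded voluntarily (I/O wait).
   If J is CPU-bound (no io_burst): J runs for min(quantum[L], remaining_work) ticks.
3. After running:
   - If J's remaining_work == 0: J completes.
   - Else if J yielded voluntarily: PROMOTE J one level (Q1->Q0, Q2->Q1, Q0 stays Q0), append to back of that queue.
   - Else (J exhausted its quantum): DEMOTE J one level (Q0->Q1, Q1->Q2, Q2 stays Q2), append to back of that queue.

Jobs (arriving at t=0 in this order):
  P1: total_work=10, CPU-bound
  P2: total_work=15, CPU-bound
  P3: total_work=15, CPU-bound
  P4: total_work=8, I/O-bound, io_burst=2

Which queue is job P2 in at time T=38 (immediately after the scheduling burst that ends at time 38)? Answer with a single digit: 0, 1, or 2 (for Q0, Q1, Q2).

t=0-2: P1@Q0 runs 2, rem=8, quantum used, demote→Q1. Q0=[P2,P3,P4] Q1=[P1] Q2=[]
t=2-4: P2@Q0 runs 2, rem=13, quantum used, demote→Q1. Q0=[P3,P4] Q1=[P1,P2] Q2=[]
t=4-6: P3@Q0 runs 2, rem=13, quantum used, demote→Q1. Q0=[P4] Q1=[P1,P2,P3] Q2=[]
t=6-8: P4@Q0 runs 2, rem=6, I/O yield, promote→Q0. Q0=[P4] Q1=[P1,P2,P3] Q2=[]
t=8-10: P4@Q0 runs 2, rem=4, I/O yield, promote→Q0. Q0=[P4] Q1=[P1,P2,P3] Q2=[]
t=10-12: P4@Q0 runs 2, rem=2, I/O yield, promote→Q0. Q0=[P4] Q1=[P1,P2,P3] Q2=[]
t=12-14: P4@Q0 runs 2, rem=0, completes. Q0=[] Q1=[P1,P2,P3] Q2=[]
t=14-18: P1@Q1 runs 4, rem=4, quantum used, demote→Q2. Q0=[] Q1=[P2,P3] Q2=[P1]
t=18-22: P2@Q1 runs 4, rem=9, quantum used, demote→Q2. Q0=[] Q1=[P3] Q2=[P1,P2]
t=22-26: P3@Q1 runs 4, rem=9, quantum used, demote→Q2. Q0=[] Q1=[] Q2=[P1,P2,P3]
t=26-30: P1@Q2 runs 4, rem=0, completes. Q0=[] Q1=[] Q2=[P2,P3]
t=30-38: P2@Q2 runs 8, rem=1, quantum used, demote→Q2. Q0=[] Q1=[] Q2=[P3,P2]
t=38-46: P3@Q2 runs 8, rem=1, quantum used, demote→Q2. Q0=[] Q1=[] Q2=[P2,P3]
t=46-47: P2@Q2 runs 1, rem=0, completes. Q0=[] Q1=[] Q2=[P3]
t=47-48: P3@Q2 runs 1, rem=0, completes. Q0=[] Q1=[] Q2=[]

Answer: 2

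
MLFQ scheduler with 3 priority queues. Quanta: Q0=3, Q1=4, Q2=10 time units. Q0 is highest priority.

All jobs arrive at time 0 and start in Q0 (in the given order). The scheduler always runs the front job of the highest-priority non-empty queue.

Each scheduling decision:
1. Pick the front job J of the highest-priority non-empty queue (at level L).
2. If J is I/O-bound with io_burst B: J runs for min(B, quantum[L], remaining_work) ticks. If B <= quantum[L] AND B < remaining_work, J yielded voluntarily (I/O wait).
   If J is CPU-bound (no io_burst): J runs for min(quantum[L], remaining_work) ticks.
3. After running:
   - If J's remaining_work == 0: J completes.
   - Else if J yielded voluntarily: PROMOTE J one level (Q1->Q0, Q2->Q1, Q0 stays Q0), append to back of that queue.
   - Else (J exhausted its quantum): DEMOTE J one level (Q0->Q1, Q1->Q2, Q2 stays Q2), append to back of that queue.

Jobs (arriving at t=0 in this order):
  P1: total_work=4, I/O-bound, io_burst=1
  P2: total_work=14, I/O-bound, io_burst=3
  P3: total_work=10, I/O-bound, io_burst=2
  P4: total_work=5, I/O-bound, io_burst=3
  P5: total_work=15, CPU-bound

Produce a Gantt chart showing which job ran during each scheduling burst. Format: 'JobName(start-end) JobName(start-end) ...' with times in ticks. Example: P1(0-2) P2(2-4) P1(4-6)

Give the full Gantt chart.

t=0-1: P1@Q0 runs 1, rem=3, I/O yield, promote→Q0. Q0=[P2,P3,P4,P5,P1] Q1=[] Q2=[]
t=1-4: P2@Q0 runs 3, rem=11, I/O yield, promote→Q0. Q0=[P3,P4,P5,P1,P2] Q1=[] Q2=[]
t=4-6: P3@Q0 runs 2, rem=8, I/O yield, promote→Q0. Q0=[P4,P5,P1,P2,P3] Q1=[] Q2=[]
t=6-9: P4@Q0 runs 3, rem=2, I/O yield, promote→Q0. Q0=[P5,P1,P2,P3,P4] Q1=[] Q2=[]
t=9-12: P5@Q0 runs 3, rem=12, quantum used, demote→Q1. Q0=[P1,P2,P3,P4] Q1=[P5] Q2=[]
t=12-13: P1@Q0 runs 1, rem=2, I/O yield, promote→Q0. Q0=[P2,P3,P4,P1] Q1=[P5] Q2=[]
t=13-16: P2@Q0 runs 3, rem=8, I/O yield, promote→Q0. Q0=[P3,P4,P1,P2] Q1=[P5] Q2=[]
t=16-18: P3@Q0 runs 2, rem=6, I/O yield, promote→Q0. Q0=[P4,P1,P2,P3] Q1=[P5] Q2=[]
t=18-20: P4@Q0 runs 2, rem=0, completes. Q0=[P1,P2,P3] Q1=[P5] Q2=[]
t=20-21: P1@Q0 runs 1, rem=1, I/O yield, promote→Q0. Q0=[P2,P3,P1] Q1=[P5] Q2=[]
t=21-24: P2@Q0 runs 3, rem=5, I/O yield, promote→Q0. Q0=[P3,P1,P2] Q1=[P5] Q2=[]
t=24-26: P3@Q0 runs 2, rem=4, I/O yield, promote→Q0. Q0=[P1,P2,P3] Q1=[P5] Q2=[]
t=26-27: P1@Q0 runs 1, rem=0, completes. Q0=[P2,P3] Q1=[P5] Q2=[]
t=27-30: P2@Q0 runs 3, rem=2, I/O yield, promote→Q0. Q0=[P3,P2] Q1=[P5] Q2=[]
t=30-32: P3@Q0 runs 2, rem=2, I/O yield, promote→Q0. Q0=[P2,P3] Q1=[P5] Q2=[]
t=32-34: P2@Q0 runs 2, rem=0, completes. Q0=[P3] Q1=[P5] Q2=[]
t=34-36: P3@Q0 runs 2, rem=0, completes. Q0=[] Q1=[P5] Q2=[]
t=36-40: P5@Q1 runs 4, rem=8, quantum used, demote→Q2. Q0=[] Q1=[] Q2=[P5]
t=40-48: P5@Q2 runs 8, rem=0, completes. Q0=[] Q1=[] Q2=[]

Answer: P1(0-1) P2(1-4) P3(4-6) P4(6-9) P5(9-12) P1(12-13) P2(13-16) P3(16-18) P4(18-20) P1(20-21) P2(21-24) P3(24-26) P1(26-27) P2(27-30) P3(30-32) P2(32-34) P3(34-36) P5(36-40) P5(40-48)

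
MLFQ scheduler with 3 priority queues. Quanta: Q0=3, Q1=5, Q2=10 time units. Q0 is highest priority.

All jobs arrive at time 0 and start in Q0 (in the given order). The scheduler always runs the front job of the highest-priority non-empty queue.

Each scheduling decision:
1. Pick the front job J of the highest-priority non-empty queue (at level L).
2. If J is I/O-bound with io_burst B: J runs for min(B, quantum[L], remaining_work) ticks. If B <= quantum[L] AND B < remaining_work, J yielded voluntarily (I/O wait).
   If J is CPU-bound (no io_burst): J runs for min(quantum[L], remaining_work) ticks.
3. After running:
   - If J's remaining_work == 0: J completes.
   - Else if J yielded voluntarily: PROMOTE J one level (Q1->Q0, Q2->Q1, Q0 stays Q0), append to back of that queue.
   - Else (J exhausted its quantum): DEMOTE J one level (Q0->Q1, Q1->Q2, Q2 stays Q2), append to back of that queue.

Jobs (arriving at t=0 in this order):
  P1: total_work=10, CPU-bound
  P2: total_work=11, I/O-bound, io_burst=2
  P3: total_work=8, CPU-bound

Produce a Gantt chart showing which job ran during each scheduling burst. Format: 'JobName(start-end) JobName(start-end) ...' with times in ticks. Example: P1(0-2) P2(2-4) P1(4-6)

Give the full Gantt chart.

t=0-3: P1@Q0 runs 3, rem=7, quantum used, demote→Q1. Q0=[P2,P3] Q1=[P1] Q2=[]
t=3-5: P2@Q0 runs 2, rem=9, I/O yield, promote→Q0. Q0=[P3,P2] Q1=[P1] Q2=[]
t=5-8: P3@Q0 runs 3, rem=5, quantum used, demote→Q1. Q0=[P2] Q1=[P1,P3] Q2=[]
t=8-10: P2@Q0 runs 2, rem=7, I/O yield, promote→Q0. Q0=[P2] Q1=[P1,P3] Q2=[]
t=10-12: P2@Q0 runs 2, rem=5, I/O yield, promote→Q0. Q0=[P2] Q1=[P1,P3] Q2=[]
t=12-14: P2@Q0 runs 2, rem=3, I/O yield, promote→Q0. Q0=[P2] Q1=[P1,P3] Q2=[]
t=14-16: P2@Q0 runs 2, rem=1, I/O yield, promote→Q0. Q0=[P2] Q1=[P1,P3] Q2=[]
t=16-17: P2@Q0 runs 1, rem=0, completes. Q0=[] Q1=[P1,P3] Q2=[]
t=17-22: P1@Q1 runs 5, rem=2, quantum used, demote→Q2. Q0=[] Q1=[P3] Q2=[P1]
t=22-27: P3@Q1 runs 5, rem=0, completes. Q0=[] Q1=[] Q2=[P1]
t=27-29: P1@Q2 runs 2, rem=0, completes. Q0=[] Q1=[] Q2=[]

Answer: P1(0-3) P2(3-5) P3(5-8) P2(8-10) P2(10-12) P2(12-14) P2(14-16) P2(16-17) P1(17-22) P3(22-27) P1(27-29)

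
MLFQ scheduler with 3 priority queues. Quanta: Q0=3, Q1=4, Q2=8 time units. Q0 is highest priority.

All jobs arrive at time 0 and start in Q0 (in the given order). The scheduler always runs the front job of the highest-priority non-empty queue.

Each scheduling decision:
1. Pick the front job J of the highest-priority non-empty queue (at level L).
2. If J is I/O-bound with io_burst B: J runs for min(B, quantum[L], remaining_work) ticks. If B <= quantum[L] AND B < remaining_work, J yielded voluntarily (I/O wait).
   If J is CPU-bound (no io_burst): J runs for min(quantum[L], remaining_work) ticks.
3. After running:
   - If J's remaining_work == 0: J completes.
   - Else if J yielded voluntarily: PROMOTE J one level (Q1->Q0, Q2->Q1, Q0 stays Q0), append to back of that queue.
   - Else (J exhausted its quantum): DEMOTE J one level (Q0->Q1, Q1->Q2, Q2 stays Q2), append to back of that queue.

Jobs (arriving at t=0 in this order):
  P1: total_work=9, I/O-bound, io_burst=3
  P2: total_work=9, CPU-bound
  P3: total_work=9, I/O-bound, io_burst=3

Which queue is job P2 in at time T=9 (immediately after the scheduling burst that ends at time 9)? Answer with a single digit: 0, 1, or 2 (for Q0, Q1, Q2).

t=0-3: P1@Q0 runs 3, rem=6, I/O yield, promote→Q0. Q0=[P2,P3,P1] Q1=[] Q2=[]
t=3-6: P2@Q0 runs 3, rem=6, quantum used, demote→Q1. Q0=[P3,P1] Q1=[P2] Q2=[]
t=6-9: P3@Q0 runs 3, rem=6, I/O yield, promote→Q0. Q0=[P1,P3] Q1=[P2] Q2=[]
t=9-12: P1@Q0 runs 3, rem=3, I/O yield, promote→Q0. Q0=[P3,P1] Q1=[P2] Q2=[]
t=12-15: P3@Q0 runs 3, rem=3, I/O yield, promote→Q0. Q0=[P1,P3] Q1=[P2] Q2=[]
t=15-18: P1@Q0 runs 3, rem=0, completes. Q0=[P3] Q1=[P2] Q2=[]
t=18-21: P3@Q0 runs 3, rem=0, completes. Q0=[] Q1=[P2] Q2=[]
t=21-25: P2@Q1 runs 4, rem=2, quantum used, demote→Q2. Q0=[] Q1=[] Q2=[P2]
t=25-27: P2@Q2 runs 2, rem=0, completes. Q0=[] Q1=[] Q2=[]

Answer: 1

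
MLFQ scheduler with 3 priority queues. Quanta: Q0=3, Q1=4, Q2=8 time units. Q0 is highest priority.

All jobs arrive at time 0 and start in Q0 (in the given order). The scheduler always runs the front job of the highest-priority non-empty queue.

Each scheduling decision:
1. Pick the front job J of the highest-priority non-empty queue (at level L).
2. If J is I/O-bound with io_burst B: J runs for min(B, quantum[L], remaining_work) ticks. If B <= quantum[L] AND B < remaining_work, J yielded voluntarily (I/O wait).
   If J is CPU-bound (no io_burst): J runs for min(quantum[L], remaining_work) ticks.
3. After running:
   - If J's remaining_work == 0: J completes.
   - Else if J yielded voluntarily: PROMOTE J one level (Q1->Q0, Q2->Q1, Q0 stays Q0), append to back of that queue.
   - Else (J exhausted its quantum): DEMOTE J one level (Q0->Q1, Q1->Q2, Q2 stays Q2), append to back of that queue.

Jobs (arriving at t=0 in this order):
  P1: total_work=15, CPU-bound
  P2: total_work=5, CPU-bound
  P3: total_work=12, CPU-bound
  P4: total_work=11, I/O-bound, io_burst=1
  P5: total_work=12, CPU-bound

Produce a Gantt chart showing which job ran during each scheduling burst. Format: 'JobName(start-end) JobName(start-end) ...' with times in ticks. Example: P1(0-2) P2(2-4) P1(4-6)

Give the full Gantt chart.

Answer: P1(0-3) P2(3-6) P3(6-9) P4(9-10) P5(10-13) P4(13-14) P4(14-15) P4(15-16) P4(16-17) P4(17-18) P4(18-19) P4(19-20) P4(20-21) P4(21-22) P4(22-23) P1(23-27) P2(27-29) P3(29-33) P5(33-37) P1(37-45) P3(45-50) P5(50-55)

Derivation:
t=0-3: P1@Q0 runs 3, rem=12, quantum used, demote→Q1. Q0=[P2,P3,P4,P5] Q1=[P1] Q2=[]
t=3-6: P2@Q0 runs 3, rem=2, quantum used, demote→Q1. Q0=[P3,P4,P5] Q1=[P1,P2] Q2=[]
t=6-9: P3@Q0 runs 3, rem=9, quantum used, demote→Q1. Q0=[P4,P5] Q1=[P1,P2,P3] Q2=[]
t=9-10: P4@Q0 runs 1, rem=10, I/O yield, promote→Q0. Q0=[P5,P4] Q1=[P1,P2,P3] Q2=[]
t=10-13: P5@Q0 runs 3, rem=9, quantum used, demote→Q1. Q0=[P4] Q1=[P1,P2,P3,P5] Q2=[]
t=13-14: P4@Q0 runs 1, rem=9, I/O yield, promote→Q0. Q0=[P4] Q1=[P1,P2,P3,P5] Q2=[]
t=14-15: P4@Q0 runs 1, rem=8, I/O yield, promote→Q0. Q0=[P4] Q1=[P1,P2,P3,P5] Q2=[]
t=15-16: P4@Q0 runs 1, rem=7, I/O yield, promote→Q0. Q0=[P4] Q1=[P1,P2,P3,P5] Q2=[]
t=16-17: P4@Q0 runs 1, rem=6, I/O yield, promote→Q0. Q0=[P4] Q1=[P1,P2,P3,P5] Q2=[]
t=17-18: P4@Q0 runs 1, rem=5, I/O yield, promote→Q0. Q0=[P4] Q1=[P1,P2,P3,P5] Q2=[]
t=18-19: P4@Q0 runs 1, rem=4, I/O yield, promote→Q0. Q0=[P4] Q1=[P1,P2,P3,P5] Q2=[]
t=19-20: P4@Q0 runs 1, rem=3, I/O yield, promote→Q0. Q0=[P4] Q1=[P1,P2,P3,P5] Q2=[]
t=20-21: P4@Q0 runs 1, rem=2, I/O yield, promote→Q0. Q0=[P4] Q1=[P1,P2,P3,P5] Q2=[]
t=21-22: P4@Q0 runs 1, rem=1, I/O yield, promote→Q0. Q0=[P4] Q1=[P1,P2,P3,P5] Q2=[]
t=22-23: P4@Q0 runs 1, rem=0, completes. Q0=[] Q1=[P1,P2,P3,P5] Q2=[]
t=23-27: P1@Q1 runs 4, rem=8, quantum used, demote→Q2. Q0=[] Q1=[P2,P3,P5] Q2=[P1]
t=27-29: P2@Q1 runs 2, rem=0, completes. Q0=[] Q1=[P3,P5] Q2=[P1]
t=29-33: P3@Q1 runs 4, rem=5, quantum used, demote→Q2. Q0=[] Q1=[P5] Q2=[P1,P3]
t=33-37: P5@Q1 runs 4, rem=5, quantum used, demote→Q2. Q0=[] Q1=[] Q2=[P1,P3,P5]
t=37-45: P1@Q2 runs 8, rem=0, completes. Q0=[] Q1=[] Q2=[P3,P5]
t=45-50: P3@Q2 runs 5, rem=0, completes. Q0=[] Q1=[] Q2=[P5]
t=50-55: P5@Q2 runs 5, rem=0, completes. Q0=[] Q1=[] Q2=[]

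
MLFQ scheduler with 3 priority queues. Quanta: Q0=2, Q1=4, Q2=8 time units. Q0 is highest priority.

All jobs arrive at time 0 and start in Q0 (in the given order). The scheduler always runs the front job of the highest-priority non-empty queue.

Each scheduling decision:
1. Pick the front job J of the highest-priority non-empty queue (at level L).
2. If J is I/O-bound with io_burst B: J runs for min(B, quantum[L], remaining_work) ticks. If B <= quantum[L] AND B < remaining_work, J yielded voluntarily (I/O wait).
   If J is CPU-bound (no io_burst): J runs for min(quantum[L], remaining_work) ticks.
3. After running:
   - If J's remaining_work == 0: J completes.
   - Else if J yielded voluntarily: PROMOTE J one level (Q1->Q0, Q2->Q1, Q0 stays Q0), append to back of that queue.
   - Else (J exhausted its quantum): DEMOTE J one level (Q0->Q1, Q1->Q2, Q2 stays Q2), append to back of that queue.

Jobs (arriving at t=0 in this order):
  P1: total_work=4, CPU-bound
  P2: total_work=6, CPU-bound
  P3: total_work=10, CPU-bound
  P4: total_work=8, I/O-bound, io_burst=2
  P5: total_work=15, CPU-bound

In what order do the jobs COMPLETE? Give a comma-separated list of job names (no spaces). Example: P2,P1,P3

t=0-2: P1@Q0 runs 2, rem=2, quantum used, demote→Q1. Q0=[P2,P3,P4,P5] Q1=[P1] Q2=[]
t=2-4: P2@Q0 runs 2, rem=4, quantum used, demote→Q1. Q0=[P3,P4,P5] Q1=[P1,P2] Q2=[]
t=4-6: P3@Q0 runs 2, rem=8, quantum used, demote→Q1. Q0=[P4,P5] Q1=[P1,P2,P3] Q2=[]
t=6-8: P4@Q0 runs 2, rem=6, I/O yield, promote→Q0. Q0=[P5,P4] Q1=[P1,P2,P3] Q2=[]
t=8-10: P5@Q0 runs 2, rem=13, quantum used, demote→Q1. Q0=[P4] Q1=[P1,P2,P3,P5] Q2=[]
t=10-12: P4@Q0 runs 2, rem=4, I/O yield, promote→Q0. Q0=[P4] Q1=[P1,P2,P3,P5] Q2=[]
t=12-14: P4@Q0 runs 2, rem=2, I/O yield, promote→Q0. Q0=[P4] Q1=[P1,P2,P3,P5] Q2=[]
t=14-16: P4@Q0 runs 2, rem=0, completes. Q0=[] Q1=[P1,P2,P3,P5] Q2=[]
t=16-18: P1@Q1 runs 2, rem=0, completes. Q0=[] Q1=[P2,P3,P5] Q2=[]
t=18-22: P2@Q1 runs 4, rem=0, completes. Q0=[] Q1=[P3,P5] Q2=[]
t=22-26: P3@Q1 runs 4, rem=4, quantum used, demote→Q2. Q0=[] Q1=[P5] Q2=[P3]
t=26-30: P5@Q1 runs 4, rem=9, quantum used, demote→Q2. Q0=[] Q1=[] Q2=[P3,P5]
t=30-34: P3@Q2 runs 4, rem=0, completes. Q0=[] Q1=[] Q2=[P5]
t=34-42: P5@Q2 runs 8, rem=1, quantum used, demote→Q2. Q0=[] Q1=[] Q2=[P5]
t=42-43: P5@Q2 runs 1, rem=0, completes. Q0=[] Q1=[] Q2=[]

Answer: P4,P1,P2,P3,P5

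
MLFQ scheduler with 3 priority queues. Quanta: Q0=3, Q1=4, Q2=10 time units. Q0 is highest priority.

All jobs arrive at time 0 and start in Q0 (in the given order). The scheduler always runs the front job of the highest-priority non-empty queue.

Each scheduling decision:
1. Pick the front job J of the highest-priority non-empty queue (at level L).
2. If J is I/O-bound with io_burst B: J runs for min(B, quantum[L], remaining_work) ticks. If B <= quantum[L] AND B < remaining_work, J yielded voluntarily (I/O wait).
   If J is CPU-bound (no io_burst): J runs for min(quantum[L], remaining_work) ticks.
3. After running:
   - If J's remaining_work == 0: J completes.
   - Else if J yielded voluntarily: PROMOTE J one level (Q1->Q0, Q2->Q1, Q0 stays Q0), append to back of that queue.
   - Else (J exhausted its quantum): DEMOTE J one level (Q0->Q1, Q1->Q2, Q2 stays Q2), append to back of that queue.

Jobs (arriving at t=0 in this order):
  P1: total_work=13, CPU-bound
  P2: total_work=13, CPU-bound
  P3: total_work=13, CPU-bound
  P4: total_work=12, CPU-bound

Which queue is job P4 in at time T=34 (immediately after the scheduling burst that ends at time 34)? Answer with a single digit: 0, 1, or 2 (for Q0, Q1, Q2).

Answer: 2

Derivation:
t=0-3: P1@Q0 runs 3, rem=10, quantum used, demote→Q1. Q0=[P2,P3,P4] Q1=[P1] Q2=[]
t=3-6: P2@Q0 runs 3, rem=10, quantum used, demote→Q1. Q0=[P3,P4] Q1=[P1,P2] Q2=[]
t=6-9: P3@Q0 runs 3, rem=10, quantum used, demote→Q1. Q0=[P4] Q1=[P1,P2,P3] Q2=[]
t=9-12: P4@Q0 runs 3, rem=9, quantum used, demote→Q1. Q0=[] Q1=[P1,P2,P3,P4] Q2=[]
t=12-16: P1@Q1 runs 4, rem=6, quantum used, demote→Q2. Q0=[] Q1=[P2,P3,P4] Q2=[P1]
t=16-20: P2@Q1 runs 4, rem=6, quantum used, demote→Q2. Q0=[] Q1=[P3,P4] Q2=[P1,P2]
t=20-24: P3@Q1 runs 4, rem=6, quantum used, demote→Q2. Q0=[] Q1=[P4] Q2=[P1,P2,P3]
t=24-28: P4@Q1 runs 4, rem=5, quantum used, demote→Q2. Q0=[] Q1=[] Q2=[P1,P2,P3,P4]
t=28-34: P1@Q2 runs 6, rem=0, completes. Q0=[] Q1=[] Q2=[P2,P3,P4]
t=34-40: P2@Q2 runs 6, rem=0, completes. Q0=[] Q1=[] Q2=[P3,P4]
t=40-46: P3@Q2 runs 6, rem=0, completes. Q0=[] Q1=[] Q2=[P4]
t=46-51: P4@Q2 runs 5, rem=0, completes. Q0=[] Q1=[] Q2=[]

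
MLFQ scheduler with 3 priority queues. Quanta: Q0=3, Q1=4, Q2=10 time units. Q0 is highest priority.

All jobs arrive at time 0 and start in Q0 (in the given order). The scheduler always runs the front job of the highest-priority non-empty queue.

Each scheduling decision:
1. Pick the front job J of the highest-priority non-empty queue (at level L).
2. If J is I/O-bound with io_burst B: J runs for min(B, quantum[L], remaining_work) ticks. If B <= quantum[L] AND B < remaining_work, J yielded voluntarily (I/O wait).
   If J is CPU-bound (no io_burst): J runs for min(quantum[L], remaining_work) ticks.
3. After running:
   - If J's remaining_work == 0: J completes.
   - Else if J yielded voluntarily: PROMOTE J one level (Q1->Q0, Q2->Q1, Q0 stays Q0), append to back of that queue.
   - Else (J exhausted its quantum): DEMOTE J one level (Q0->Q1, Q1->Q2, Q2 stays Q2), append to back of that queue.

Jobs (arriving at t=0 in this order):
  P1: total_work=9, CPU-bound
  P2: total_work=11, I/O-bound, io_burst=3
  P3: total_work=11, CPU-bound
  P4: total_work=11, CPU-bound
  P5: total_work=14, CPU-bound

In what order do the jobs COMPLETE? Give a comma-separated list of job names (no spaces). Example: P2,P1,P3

Answer: P2,P1,P3,P4,P5

Derivation:
t=0-3: P1@Q0 runs 3, rem=6, quantum used, demote→Q1. Q0=[P2,P3,P4,P5] Q1=[P1] Q2=[]
t=3-6: P2@Q0 runs 3, rem=8, I/O yield, promote→Q0. Q0=[P3,P4,P5,P2] Q1=[P1] Q2=[]
t=6-9: P3@Q0 runs 3, rem=8, quantum used, demote→Q1. Q0=[P4,P5,P2] Q1=[P1,P3] Q2=[]
t=9-12: P4@Q0 runs 3, rem=8, quantum used, demote→Q1. Q0=[P5,P2] Q1=[P1,P3,P4] Q2=[]
t=12-15: P5@Q0 runs 3, rem=11, quantum used, demote→Q1. Q0=[P2] Q1=[P1,P3,P4,P5] Q2=[]
t=15-18: P2@Q0 runs 3, rem=5, I/O yield, promote→Q0. Q0=[P2] Q1=[P1,P3,P4,P5] Q2=[]
t=18-21: P2@Q0 runs 3, rem=2, I/O yield, promote→Q0. Q0=[P2] Q1=[P1,P3,P4,P5] Q2=[]
t=21-23: P2@Q0 runs 2, rem=0, completes. Q0=[] Q1=[P1,P3,P4,P5] Q2=[]
t=23-27: P1@Q1 runs 4, rem=2, quantum used, demote→Q2. Q0=[] Q1=[P3,P4,P5] Q2=[P1]
t=27-31: P3@Q1 runs 4, rem=4, quantum used, demote→Q2. Q0=[] Q1=[P4,P5] Q2=[P1,P3]
t=31-35: P4@Q1 runs 4, rem=4, quantum used, demote→Q2. Q0=[] Q1=[P5] Q2=[P1,P3,P4]
t=35-39: P5@Q1 runs 4, rem=7, quantum used, demote→Q2. Q0=[] Q1=[] Q2=[P1,P3,P4,P5]
t=39-41: P1@Q2 runs 2, rem=0, completes. Q0=[] Q1=[] Q2=[P3,P4,P5]
t=41-45: P3@Q2 runs 4, rem=0, completes. Q0=[] Q1=[] Q2=[P4,P5]
t=45-49: P4@Q2 runs 4, rem=0, completes. Q0=[] Q1=[] Q2=[P5]
t=49-56: P5@Q2 runs 7, rem=0, completes. Q0=[] Q1=[] Q2=[]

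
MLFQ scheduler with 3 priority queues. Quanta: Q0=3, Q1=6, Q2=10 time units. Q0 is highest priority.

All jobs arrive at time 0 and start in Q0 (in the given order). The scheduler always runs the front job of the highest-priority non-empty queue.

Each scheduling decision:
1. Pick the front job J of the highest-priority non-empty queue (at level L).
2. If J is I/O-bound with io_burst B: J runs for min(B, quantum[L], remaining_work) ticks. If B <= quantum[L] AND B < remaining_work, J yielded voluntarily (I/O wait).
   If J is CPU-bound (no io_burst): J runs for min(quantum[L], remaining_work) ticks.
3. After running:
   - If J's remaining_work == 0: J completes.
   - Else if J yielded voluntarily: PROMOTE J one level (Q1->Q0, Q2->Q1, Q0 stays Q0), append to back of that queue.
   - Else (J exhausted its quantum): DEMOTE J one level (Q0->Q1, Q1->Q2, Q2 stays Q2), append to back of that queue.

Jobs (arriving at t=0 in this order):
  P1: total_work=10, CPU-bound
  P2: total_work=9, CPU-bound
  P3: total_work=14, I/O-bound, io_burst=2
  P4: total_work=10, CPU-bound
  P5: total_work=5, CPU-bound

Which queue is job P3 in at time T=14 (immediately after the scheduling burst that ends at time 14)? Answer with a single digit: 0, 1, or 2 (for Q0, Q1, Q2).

Answer: 0

Derivation:
t=0-3: P1@Q0 runs 3, rem=7, quantum used, demote→Q1. Q0=[P2,P3,P4,P5] Q1=[P1] Q2=[]
t=3-6: P2@Q0 runs 3, rem=6, quantum used, demote→Q1. Q0=[P3,P4,P5] Q1=[P1,P2] Q2=[]
t=6-8: P3@Q0 runs 2, rem=12, I/O yield, promote→Q0. Q0=[P4,P5,P3] Q1=[P1,P2] Q2=[]
t=8-11: P4@Q0 runs 3, rem=7, quantum used, demote→Q1. Q0=[P5,P3] Q1=[P1,P2,P4] Q2=[]
t=11-14: P5@Q0 runs 3, rem=2, quantum used, demote→Q1. Q0=[P3] Q1=[P1,P2,P4,P5] Q2=[]
t=14-16: P3@Q0 runs 2, rem=10, I/O yield, promote→Q0. Q0=[P3] Q1=[P1,P2,P4,P5] Q2=[]
t=16-18: P3@Q0 runs 2, rem=8, I/O yield, promote→Q0. Q0=[P3] Q1=[P1,P2,P4,P5] Q2=[]
t=18-20: P3@Q0 runs 2, rem=6, I/O yield, promote→Q0. Q0=[P3] Q1=[P1,P2,P4,P5] Q2=[]
t=20-22: P3@Q0 runs 2, rem=4, I/O yield, promote→Q0. Q0=[P3] Q1=[P1,P2,P4,P5] Q2=[]
t=22-24: P3@Q0 runs 2, rem=2, I/O yield, promote→Q0. Q0=[P3] Q1=[P1,P2,P4,P5] Q2=[]
t=24-26: P3@Q0 runs 2, rem=0, completes. Q0=[] Q1=[P1,P2,P4,P5] Q2=[]
t=26-32: P1@Q1 runs 6, rem=1, quantum used, demote→Q2. Q0=[] Q1=[P2,P4,P5] Q2=[P1]
t=32-38: P2@Q1 runs 6, rem=0, completes. Q0=[] Q1=[P4,P5] Q2=[P1]
t=38-44: P4@Q1 runs 6, rem=1, quantum used, demote→Q2. Q0=[] Q1=[P5] Q2=[P1,P4]
t=44-46: P5@Q1 runs 2, rem=0, completes. Q0=[] Q1=[] Q2=[P1,P4]
t=46-47: P1@Q2 runs 1, rem=0, completes. Q0=[] Q1=[] Q2=[P4]
t=47-48: P4@Q2 runs 1, rem=0, completes. Q0=[] Q1=[] Q2=[]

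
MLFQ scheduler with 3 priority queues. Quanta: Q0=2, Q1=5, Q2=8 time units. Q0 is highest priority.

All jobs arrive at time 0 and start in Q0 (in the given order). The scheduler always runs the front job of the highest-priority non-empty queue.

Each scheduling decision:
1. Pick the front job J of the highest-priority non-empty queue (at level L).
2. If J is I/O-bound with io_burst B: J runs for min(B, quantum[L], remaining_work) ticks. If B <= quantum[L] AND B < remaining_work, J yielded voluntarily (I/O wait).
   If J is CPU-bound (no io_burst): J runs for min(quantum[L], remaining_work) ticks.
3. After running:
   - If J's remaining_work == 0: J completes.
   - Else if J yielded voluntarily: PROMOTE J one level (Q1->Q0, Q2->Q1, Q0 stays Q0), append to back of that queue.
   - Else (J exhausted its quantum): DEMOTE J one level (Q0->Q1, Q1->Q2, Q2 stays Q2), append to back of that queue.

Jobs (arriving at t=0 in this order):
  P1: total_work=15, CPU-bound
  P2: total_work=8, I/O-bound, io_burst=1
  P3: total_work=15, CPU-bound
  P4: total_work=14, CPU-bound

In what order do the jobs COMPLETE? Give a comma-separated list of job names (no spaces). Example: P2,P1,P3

t=0-2: P1@Q0 runs 2, rem=13, quantum used, demote→Q1. Q0=[P2,P3,P4] Q1=[P1] Q2=[]
t=2-3: P2@Q0 runs 1, rem=7, I/O yield, promote→Q0. Q0=[P3,P4,P2] Q1=[P1] Q2=[]
t=3-5: P3@Q0 runs 2, rem=13, quantum used, demote→Q1. Q0=[P4,P2] Q1=[P1,P3] Q2=[]
t=5-7: P4@Q0 runs 2, rem=12, quantum used, demote→Q1. Q0=[P2] Q1=[P1,P3,P4] Q2=[]
t=7-8: P2@Q0 runs 1, rem=6, I/O yield, promote→Q0. Q0=[P2] Q1=[P1,P3,P4] Q2=[]
t=8-9: P2@Q0 runs 1, rem=5, I/O yield, promote→Q0. Q0=[P2] Q1=[P1,P3,P4] Q2=[]
t=9-10: P2@Q0 runs 1, rem=4, I/O yield, promote→Q0. Q0=[P2] Q1=[P1,P3,P4] Q2=[]
t=10-11: P2@Q0 runs 1, rem=3, I/O yield, promote→Q0. Q0=[P2] Q1=[P1,P3,P4] Q2=[]
t=11-12: P2@Q0 runs 1, rem=2, I/O yield, promote→Q0. Q0=[P2] Q1=[P1,P3,P4] Q2=[]
t=12-13: P2@Q0 runs 1, rem=1, I/O yield, promote→Q0. Q0=[P2] Q1=[P1,P3,P4] Q2=[]
t=13-14: P2@Q0 runs 1, rem=0, completes. Q0=[] Q1=[P1,P3,P4] Q2=[]
t=14-19: P1@Q1 runs 5, rem=8, quantum used, demote→Q2. Q0=[] Q1=[P3,P4] Q2=[P1]
t=19-24: P3@Q1 runs 5, rem=8, quantum used, demote→Q2. Q0=[] Q1=[P4] Q2=[P1,P3]
t=24-29: P4@Q1 runs 5, rem=7, quantum used, demote→Q2. Q0=[] Q1=[] Q2=[P1,P3,P4]
t=29-37: P1@Q2 runs 8, rem=0, completes. Q0=[] Q1=[] Q2=[P3,P4]
t=37-45: P3@Q2 runs 8, rem=0, completes. Q0=[] Q1=[] Q2=[P4]
t=45-52: P4@Q2 runs 7, rem=0, completes. Q0=[] Q1=[] Q2=[]

Answer: P2,P1,P3,P4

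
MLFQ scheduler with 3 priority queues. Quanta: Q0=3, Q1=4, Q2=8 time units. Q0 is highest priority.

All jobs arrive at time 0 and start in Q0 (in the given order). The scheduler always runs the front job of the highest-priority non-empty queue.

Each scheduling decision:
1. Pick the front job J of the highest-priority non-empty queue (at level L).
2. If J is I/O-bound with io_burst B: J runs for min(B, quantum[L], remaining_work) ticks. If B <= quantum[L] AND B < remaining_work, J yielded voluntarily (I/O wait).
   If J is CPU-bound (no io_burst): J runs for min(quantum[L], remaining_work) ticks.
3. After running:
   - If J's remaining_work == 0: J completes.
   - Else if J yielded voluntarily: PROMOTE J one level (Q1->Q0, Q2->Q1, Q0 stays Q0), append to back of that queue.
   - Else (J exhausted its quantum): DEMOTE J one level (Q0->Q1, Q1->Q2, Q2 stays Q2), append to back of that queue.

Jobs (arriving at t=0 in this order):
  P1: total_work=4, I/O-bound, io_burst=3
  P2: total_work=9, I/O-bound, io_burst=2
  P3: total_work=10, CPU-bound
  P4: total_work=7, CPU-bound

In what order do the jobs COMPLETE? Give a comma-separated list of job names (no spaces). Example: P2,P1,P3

t=0-3: P1@Q0 runs 3, rem=1, I/O yield, promote→Q0. Q0=[P2,P3,P4,P1] Q1=[] Q2=[]
t=3-5: P2@Q0 runs 2, rem=7, I/O yield, promote→Q0. Q0=[P3,P4,P1,P2] Q1=[] Q2=[]
t=5-8: P3@Q0 runs 3, rem=7, quantum used, demote→Q1. Q0=[P4,P1,P2] Q1=[P3] Q2=[]
t=8-11: P4@Q0 runs 3, rem=4, quantum used, demote→Q1. Q0=[P1,P2] Q1=[P3,P4] Q2=[]
t=11-12: P1@Q0 runs 1, rem=0, completes. Q0=[P2] Q1=[P3,P4] Q2=[]
t=12-14: P2@Q0 runs 2, rem=5, I/O yield, promote→Q0. Q0=[P2] Q1=[P3,P4] Q2=[]
t=14-16: P2@Q0 runs 2, rem=3, I/O yield, promote→Q0. Q0=[P2] Q1=[P3,P4] Q2=[]
t=16-18: P2@Q0 runs 2, rem=1, I/O yield, promote→Q0. Q0=[P2] Q1=[P3,P4] Q2=[]
t=18-19: P2@Q0 runs 1, rem=0, completes. Q0=[] Q1=[P3,P4] Q2=[]
t=19-23: P3@Q1 runs 4, rem=3, quantum used, demote→Q2. Q0=[] Q1=[P4] Q2=[P3]
t=23-27: P4@Q1 runs 4, rem=0, completes. Q0=[] Q1=[] Q2=[P3]
t=27-30: P3@Q2 runs 3, rem=0, completes. Q0=[] Q1=[] Q2=[]

Answer: P1,P2,P4,P3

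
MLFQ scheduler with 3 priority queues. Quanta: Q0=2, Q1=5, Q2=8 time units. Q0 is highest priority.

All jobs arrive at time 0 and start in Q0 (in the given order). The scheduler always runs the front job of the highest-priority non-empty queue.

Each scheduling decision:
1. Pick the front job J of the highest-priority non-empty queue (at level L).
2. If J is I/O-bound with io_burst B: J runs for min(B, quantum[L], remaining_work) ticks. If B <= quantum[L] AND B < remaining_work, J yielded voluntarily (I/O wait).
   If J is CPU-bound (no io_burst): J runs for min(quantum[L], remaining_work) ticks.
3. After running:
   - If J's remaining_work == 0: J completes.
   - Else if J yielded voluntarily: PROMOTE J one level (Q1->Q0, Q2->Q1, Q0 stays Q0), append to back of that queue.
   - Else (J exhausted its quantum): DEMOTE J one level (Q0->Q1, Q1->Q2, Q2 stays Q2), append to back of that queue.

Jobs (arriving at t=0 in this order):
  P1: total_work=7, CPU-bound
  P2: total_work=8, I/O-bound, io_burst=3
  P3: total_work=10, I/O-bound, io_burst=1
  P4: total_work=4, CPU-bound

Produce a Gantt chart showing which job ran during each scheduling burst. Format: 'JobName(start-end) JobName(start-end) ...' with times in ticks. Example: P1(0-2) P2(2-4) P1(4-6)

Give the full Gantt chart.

Answer: P1(0-2) P2(2-4) P3(4-5) P4(5-7) P3(7-8) P3(8-9) P3(9-10) P3(10-11) P3(11-12) P3(12-13) P3(13-14) P3(14-15) P3(15-16) P1(16-21) P2(21-24) P2(24-26) P4(26-28) P2(28-29)

Derivation:
t=0-2: P1@Q0 runs 2, rem=5, quantum used, demote→Q1. Q0=[P2,P3,P4] Q1=[P1] Q2=[]
t=2-4: P2@Q0 runs 2, rem=6, quantum used, demote→Q1. Q0=[P3,P4] Q1=[P1,P2] Q2=[]
t=4-5: P3@Q0 runs 1, rem=9, I/O yield, promote→Q0. Q0=[P4,P3] Q1=[P1,P2] Q2=[]
t=5-7: P4@Q0 runs 2, rem=2, quantum used, demote→Q1. Q0=[P3] Q1=[P1,P2,P4] Q2=[]
t=7-8: P3@Q0 runs 1, rem=8, I/O yield, promote→Q0. Q0=[P3] Q1=[P1,P2,P4] Q2=[]
t=8-9: P3@Q0 runs 1, rem=7, I/O yield, promote→Q0. Q0=[P3] Q1=[P1,P2,P4] Q2=[]
t=9-10: P3@Q0 runs 1, rem=6, I/O yield, promote→Q0. Q0=[P3] Q1=[P1,P2,P4] Q2=[]
t=10-11: P3@Q0 runs 1, rem=5, I/O yield, promote→Q0. Q0=[P3] Q1=[P1,P2,P4] Q2=[]
t=11-12: P3@Q0 runs 1, rem=4, I/O yield, promote→Q0. Q0=[P3] Q1=[P1,P2,P4] Q2=[]
t=12-13: P3@Q0 runs 1, rem=3, I/O yield, promote→Q0. Q0=[P3] Q1=[P1,P2,P4] Q2=[]
t=13-14: P3@Q0 runs 1, rem=2, I/O yield, promote→Q0. Q0=[P3] Q1=[P1,P2,P4] Q2=[]
t=14-15: P3@Q0 runs 1, rem=1, I/O yield, promote→Q0. Q0=[P3] Q1=[P1,P2,P4] Q2=[]
t=15-16: P3@Q0 runs 1, rem=0, completes. Q0=[] Q1=[P1,P2,P4] Q2=[]
t=16-21: P1@Q1 runs 5, rem=0, completes. Q0=[] Q1=[P2,P4] Q2=[]
t=21-24: P2@Q1 runs 3, rem=3, I/O yield, promote→Q0. Q0=[P2] Q1=[P4] Q2=[]
t=24-26: P2@Q0 runs 2, rem=1, quantum used, demote→Q1. Q0=[] Q1=[P4,P2] Q2=[]
t=26-28: P4@Q1 runs 2, rem=0, completes. Q0=[] Q1=[P2] Q2=[]
t=28-29: P2@Q1 runs 1, rem=0, completes. Q0=[] Q1=[] Q2=[]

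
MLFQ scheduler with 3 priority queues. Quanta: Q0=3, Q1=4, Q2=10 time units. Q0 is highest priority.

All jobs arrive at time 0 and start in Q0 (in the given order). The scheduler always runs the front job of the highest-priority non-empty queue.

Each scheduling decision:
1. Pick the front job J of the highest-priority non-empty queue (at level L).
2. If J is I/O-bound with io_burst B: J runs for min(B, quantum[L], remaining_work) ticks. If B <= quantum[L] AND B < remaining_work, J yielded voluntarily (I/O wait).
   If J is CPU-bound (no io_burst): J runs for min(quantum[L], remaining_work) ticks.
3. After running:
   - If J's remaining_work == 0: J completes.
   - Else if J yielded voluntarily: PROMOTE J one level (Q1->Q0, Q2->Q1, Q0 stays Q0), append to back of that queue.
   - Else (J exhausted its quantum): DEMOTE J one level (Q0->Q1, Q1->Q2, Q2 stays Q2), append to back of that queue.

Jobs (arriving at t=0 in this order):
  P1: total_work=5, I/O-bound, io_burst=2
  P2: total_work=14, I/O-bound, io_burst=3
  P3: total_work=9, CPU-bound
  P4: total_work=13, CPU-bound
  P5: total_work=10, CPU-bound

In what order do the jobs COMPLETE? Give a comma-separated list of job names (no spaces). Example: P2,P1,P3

t=0-2: P1@Q0 runs 2, rem=3, I/O yield, promote→Q0. Q0=[P2,P3,P4,P5,P1] Q1=[] Q2=[]
t=2-5: P2@Q0 runs 3, rem=11, I/O yield, promote→Q0. Q0=[P3,P4,P5,P1,P2] Q1=[] Q2=[]
t=5-8: P3@Q0 runs 3, rem=6, quantum used, demote→Q1. Q0=[P4,P5,P1,P2] Q1=[P3] Q2=[]
t=8-11: P4@Q0 runs 3, rem=10, quantum used, demote→Q1. Q0=[P5,P1,P2] Q1=[P3,P4] Q2=[]
t=11-14: P5@Q0 runs 3, rem=7, quantum used, demote→Q1. Q0=[P1,P2] Q1=[P3,P4,P5] Q2=[]
t=14-16: P1@Q0 runs 2, rem=1, I/O yield, promote→Q0. Q0=[P2,P1] Q1=[P3,P4,P5] Q2=[]
t=16-19: P2@Q0 runs 3, rem=8, I/O yield, promote→Q0. Q0=[P1,P2] Q1=[P3,P4,P5] Q2=[]
t=19-20: P1@Q0 runs 1, rem=0, completes. Q0=[P2] Q1=[P3,P4,P5] Q2=[]
t=20-23: P2@Q0 runs 3, rem=5, I/O yield, promote→Q0. Q0=[P2] Q1=[P3,P4,P5] Q2=[]
t=23-26: P2@Q0 runs 3, rem=2, I/O yield, promote→Q0. Q0=[P2] Q1=[P3,P4,P5] Q2=[]
t=26-28: P2@Q0 runs 2, rem=0, completes. Q0=[] Q1=[P3,P4,P5] Q2=[]
t=28-32: P3@Q1 runs 4, rem=2, quantum used, demote→Q2. Q0=[] Q1=[P4,P5] Q2=[P3]
t=32-36: P4@Q1 runs 4, rem=6, quantum used, demote→Q2. Q0=[] Q1=[P5] Q2=[P3,P4]
t=36-40: P5@Q1 runs 4, rem=3, quantum used, demote→Q2. Q0=[] Q1=[] Q2=[P3,P4,P5]
t=40-42: P3@Q2 runs 2, rem=0, completes. Q0=[] Q1=[] Q2=[P4,P5]
t=42-48: P4@Q2 runs 6, rem=0, completes. Q0=[] Q1=[] Q2=[P5]
t=48-51: P5@Q2 runs 3, rem=0, completes. Q0=[] Q1=[] Q2=[]

Answer: P1,P2,P3,P4,P5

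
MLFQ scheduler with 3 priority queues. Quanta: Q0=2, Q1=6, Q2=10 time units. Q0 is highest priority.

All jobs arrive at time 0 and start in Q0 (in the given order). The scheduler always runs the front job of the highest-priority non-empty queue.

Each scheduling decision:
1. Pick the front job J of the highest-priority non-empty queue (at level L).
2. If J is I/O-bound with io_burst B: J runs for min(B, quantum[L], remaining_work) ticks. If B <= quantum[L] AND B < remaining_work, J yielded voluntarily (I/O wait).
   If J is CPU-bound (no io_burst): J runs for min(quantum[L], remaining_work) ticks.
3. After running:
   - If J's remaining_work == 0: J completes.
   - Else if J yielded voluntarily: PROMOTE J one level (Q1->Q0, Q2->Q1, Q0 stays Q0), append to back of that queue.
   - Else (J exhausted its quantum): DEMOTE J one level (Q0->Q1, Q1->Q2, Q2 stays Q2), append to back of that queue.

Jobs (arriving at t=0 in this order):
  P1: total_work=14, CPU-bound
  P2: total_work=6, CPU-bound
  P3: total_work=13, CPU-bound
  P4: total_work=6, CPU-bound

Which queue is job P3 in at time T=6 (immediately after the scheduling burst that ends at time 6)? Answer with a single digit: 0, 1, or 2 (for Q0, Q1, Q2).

Answer: 1

Derivation:
t=0-2: P1@Q0 runs 2, rem=12, quantum used, demote→Q1. Q0=[P2,P3,P4] Q1=[P1] Q2=[]
t=2-4: P2@Q0 runs 2, rem=4, quantum used, demote→Q1. Q0=[P3,P4] Q1=[P1,P2] Q2=[]
t=4-6: P3@Q0 runs 2, rem=11, quantum used, demote→Q1. Q0=[P4] Q1=[P1,P2,P3] Q2=[]
t=6-8: P4@Q0 runs 2, rem=4, quantum used, demote→Q1. Q0=[] Q1=[P1,P2,P3,P4] Q2=[]
t=8-14: P1@Q1 runs 6, rem=6, quantum used, demote→Q2. Q0=[] Q1=[P2,P3,P4] Q2=[P1]
t=14-18: P2@Q1 runs 4, rem=0, completes. Q0=[] Q1=[P3,P4] Q2=[P1]
t=18-24: P3@Q1 runs 6, rem=5, quantum used, demote→Q2. Q0=[] Q1=[P4] Q2=[P1,P3]
t=24-28: P4@Q1 runs 4, rem=0, completes. Q0=[] Q1=[] Q2=[P1,P3]
t=28-34: P1@Q2 runs 6, rem=0, completes. Q0=[] Q1=[] Q2=[P3]
t=34-39: P3@Q2 runs 5, rem=0, completes. Q0=[] Q1=[] Q2=[]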